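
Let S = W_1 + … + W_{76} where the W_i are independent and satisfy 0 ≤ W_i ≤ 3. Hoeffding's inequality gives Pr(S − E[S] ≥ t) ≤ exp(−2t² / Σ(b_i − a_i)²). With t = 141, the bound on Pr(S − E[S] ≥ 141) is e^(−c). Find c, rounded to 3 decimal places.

58.132

Σ(b_i − a_i)² = 76·(3)² = 684.
c = 2t²/684 = 2·141²/684 = 58.1316.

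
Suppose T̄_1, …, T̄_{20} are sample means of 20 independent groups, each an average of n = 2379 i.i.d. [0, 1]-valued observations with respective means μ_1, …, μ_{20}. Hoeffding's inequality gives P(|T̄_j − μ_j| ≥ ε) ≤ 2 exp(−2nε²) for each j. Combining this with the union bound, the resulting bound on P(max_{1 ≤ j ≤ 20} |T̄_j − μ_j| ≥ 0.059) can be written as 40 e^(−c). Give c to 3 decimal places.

Union bound over the 20 events: P(max_{1 ≤ j ≤ 20} |T̄_j − μ_j| ≥ 0.059) ≤ 20·2·exp(−2nε²) = 40 exp(−2·2379·0.059²).
So c = 2·2379·0.059² = 16.5626.

16.563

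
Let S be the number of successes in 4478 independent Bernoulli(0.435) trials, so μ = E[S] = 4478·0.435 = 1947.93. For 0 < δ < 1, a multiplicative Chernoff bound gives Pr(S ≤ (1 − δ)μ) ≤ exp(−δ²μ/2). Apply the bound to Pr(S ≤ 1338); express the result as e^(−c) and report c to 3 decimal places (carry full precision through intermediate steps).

Write 1338 = (1 − δ)μ, so δ = 1 − 1338/1947.93 = 0.313117…
Then the exponent is δ²μ/2 = (μ − 1338)²/(2μ) = 95.489726.

95.490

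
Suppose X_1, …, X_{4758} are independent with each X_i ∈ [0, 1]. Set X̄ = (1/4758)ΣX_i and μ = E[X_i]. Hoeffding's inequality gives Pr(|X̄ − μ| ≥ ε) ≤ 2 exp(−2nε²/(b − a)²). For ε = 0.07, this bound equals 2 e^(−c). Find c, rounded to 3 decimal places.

c = 2nε²/(b − a)² = 2·4758·0.07² / 1² = 46.6284.

46.628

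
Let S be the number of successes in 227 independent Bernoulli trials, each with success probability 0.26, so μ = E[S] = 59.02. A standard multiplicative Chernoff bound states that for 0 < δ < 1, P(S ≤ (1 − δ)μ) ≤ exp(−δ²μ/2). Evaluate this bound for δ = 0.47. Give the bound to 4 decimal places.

0.0015

Exponent = δ²μ/2 = 0.47²·59.02/2 = 6.5188.
Bound = exp(−6.5188) = 0.00148.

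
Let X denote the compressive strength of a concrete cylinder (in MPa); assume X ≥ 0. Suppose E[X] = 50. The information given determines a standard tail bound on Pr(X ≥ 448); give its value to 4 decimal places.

0.1116

Only the mean of a non-negative variable is known, so Markov's inequality is the applicable tail bound.
Markov's inequality: for a non-negative random variable, Pr(X ≥ a) ≤ E[X]/a.
Here E[X] = 50 and a = 448, so the bound is 50/448 = 0.1116.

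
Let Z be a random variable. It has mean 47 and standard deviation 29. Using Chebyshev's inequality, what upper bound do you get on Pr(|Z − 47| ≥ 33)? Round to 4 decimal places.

Chebyshev: Pr(|Z − μ| ≥ t) ≤ Var(Z)/t².
Var(Z) = σ² = 29² = 841.
Bound = 841 / 1089 = 0.7723.

0.7723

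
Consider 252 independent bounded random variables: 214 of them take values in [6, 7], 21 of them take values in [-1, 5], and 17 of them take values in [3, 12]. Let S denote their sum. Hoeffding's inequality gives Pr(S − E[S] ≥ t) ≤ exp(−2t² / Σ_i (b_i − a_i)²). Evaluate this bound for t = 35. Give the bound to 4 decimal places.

Σ(b_i − a_i)² = 214·1² + 21·6² + 17·9² = 2347.
Exponent = 2·35² / 2347 = 1.04389.
Bound = exp(−1.04389) = 0.35208.

0.3521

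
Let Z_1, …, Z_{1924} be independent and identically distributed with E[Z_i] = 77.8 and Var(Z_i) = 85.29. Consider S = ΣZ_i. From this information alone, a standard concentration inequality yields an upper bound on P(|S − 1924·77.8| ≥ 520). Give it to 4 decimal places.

0.6069

With mean and variance of each term known, Chebyshev's inequality bounds the deviation of the sum (or sample mean).
Var(S) = n·Var(Z_i) = 1924·85.29 = 164097.96.
Chebyshev: P(|S − 1924·77.8| ≥ 520) ≤ Var(S)/520² = 164097.96/270400 = 0.6069.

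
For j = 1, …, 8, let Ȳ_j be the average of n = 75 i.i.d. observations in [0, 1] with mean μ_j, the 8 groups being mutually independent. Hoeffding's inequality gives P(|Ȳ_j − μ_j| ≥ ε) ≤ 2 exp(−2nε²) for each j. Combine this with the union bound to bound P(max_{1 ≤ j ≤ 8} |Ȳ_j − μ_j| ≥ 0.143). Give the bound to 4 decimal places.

Per-experiment Hoeffding bound: 2·exp(−2·75·0.143²) = 2·exp(−3.06735) = 0.093089.
Union bound over 8 events: 8·0.093089 = 0.74471.

0.7447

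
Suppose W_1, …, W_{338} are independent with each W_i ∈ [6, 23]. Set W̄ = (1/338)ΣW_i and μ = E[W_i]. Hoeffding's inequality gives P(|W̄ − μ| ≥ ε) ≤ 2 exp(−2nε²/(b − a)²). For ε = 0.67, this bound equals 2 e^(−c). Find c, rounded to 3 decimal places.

c = 2nε²/(b − a)² = 2·338·0.67² / 17² = 1.0500.

1.050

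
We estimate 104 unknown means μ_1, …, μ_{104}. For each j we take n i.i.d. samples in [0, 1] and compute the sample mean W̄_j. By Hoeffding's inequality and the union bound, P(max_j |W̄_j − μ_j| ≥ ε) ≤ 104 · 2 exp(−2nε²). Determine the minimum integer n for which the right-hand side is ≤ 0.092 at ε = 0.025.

Need 2·104·exp(−2nε²) ≤ 0.092, i.e. exp(−2nε²) ≤ 0.092/208.
So 2nε² ≥ ln(208/0.092) = 7.723505.
Hence n ≥ 7.723505/(2·0.025²) = 6178.804.
The smallest integer n is 6179.

6179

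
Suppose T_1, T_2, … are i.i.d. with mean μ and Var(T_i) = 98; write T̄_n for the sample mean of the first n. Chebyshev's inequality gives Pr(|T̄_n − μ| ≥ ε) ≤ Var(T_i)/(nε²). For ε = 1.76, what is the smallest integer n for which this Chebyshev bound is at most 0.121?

262

Require 98/(n·1.76²) ≤ 0.121, i.e. n ≥ 98/(0.121·1.76²) = 261.466.
The smallest integer n is 262.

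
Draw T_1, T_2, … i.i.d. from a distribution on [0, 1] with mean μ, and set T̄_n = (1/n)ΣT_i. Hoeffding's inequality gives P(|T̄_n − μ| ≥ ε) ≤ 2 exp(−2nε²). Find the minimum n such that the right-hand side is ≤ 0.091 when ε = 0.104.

Require 2·exp(−2nε²) ≤ 0.091, i.e. 2nε² ≥ ln(2/0.091) = 3.090043.
So n ≥ 3.090043 / (2·0.104²) = 142.846.
The smallest integer n is 143.

143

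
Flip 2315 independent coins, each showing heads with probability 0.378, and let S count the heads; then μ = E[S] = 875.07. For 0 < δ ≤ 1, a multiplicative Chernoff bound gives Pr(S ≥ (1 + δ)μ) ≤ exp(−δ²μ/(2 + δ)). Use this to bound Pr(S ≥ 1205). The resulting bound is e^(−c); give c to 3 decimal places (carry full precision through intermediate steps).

52.332

Write 1205 = (1 + δ)μ, so δ = 1205/875.07 − 1 = 0.3770327…
Then the exponent is δ²μ/(2 + δ) = (1205 − μ)² / (μ·(2 + δ)) = 52.331799.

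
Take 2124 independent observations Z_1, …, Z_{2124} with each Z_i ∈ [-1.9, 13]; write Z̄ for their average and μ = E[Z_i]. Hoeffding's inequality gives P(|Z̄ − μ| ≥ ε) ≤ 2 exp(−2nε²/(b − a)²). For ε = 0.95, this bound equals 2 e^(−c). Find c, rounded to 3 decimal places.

c = 2nε²/(b − a)² = 2·2124·0.95² / 14.9² = 17.2687.

17.269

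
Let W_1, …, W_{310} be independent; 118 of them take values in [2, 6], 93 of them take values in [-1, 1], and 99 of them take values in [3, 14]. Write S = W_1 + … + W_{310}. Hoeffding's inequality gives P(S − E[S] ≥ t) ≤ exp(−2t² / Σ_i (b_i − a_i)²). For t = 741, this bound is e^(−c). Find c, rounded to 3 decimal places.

Σ(b_i − a_i)² = 118·4² + 93·2² + 99·11² = 14239.
c = 2t² / 14239 = 2·741² / 14239 = 77.1235.

77.124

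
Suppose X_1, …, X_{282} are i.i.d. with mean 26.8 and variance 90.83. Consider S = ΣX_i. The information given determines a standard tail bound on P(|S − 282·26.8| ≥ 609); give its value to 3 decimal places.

0.069

With mean and variance of each term known, Chebyshev's inequality bounds the deviation of the sum (or sample mean).
Var(S) = n·Var(X_i) = 282·90.83 = 25614.06.
Chebyshev: P(|S − 282·26.8| ≥ 609) ≤ Var(S)/609² = 25614.06/370881 = 0.0691.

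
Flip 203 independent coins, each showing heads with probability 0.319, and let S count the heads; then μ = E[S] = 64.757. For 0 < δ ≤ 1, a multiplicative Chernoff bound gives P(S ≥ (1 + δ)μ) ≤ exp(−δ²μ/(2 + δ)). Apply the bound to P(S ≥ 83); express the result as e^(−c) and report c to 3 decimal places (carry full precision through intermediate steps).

Write 83 = (1 + δ)μ, so δ = 83/64.757 − 1 = 0.2817147…
Then the exponent is δ²μ/(2 + δ) = (83 − μ)² / (μ·(2 + δ)) = 2.252394.

2.252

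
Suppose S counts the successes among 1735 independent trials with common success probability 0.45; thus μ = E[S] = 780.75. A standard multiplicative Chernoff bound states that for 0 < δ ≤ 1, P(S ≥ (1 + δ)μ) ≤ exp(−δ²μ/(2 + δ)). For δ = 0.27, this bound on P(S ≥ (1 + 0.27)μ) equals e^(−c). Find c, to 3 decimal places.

c = δ²μ/(2 + δ) = 0.27²·780.75/(2 + 0.27) = 25.0734.

25.073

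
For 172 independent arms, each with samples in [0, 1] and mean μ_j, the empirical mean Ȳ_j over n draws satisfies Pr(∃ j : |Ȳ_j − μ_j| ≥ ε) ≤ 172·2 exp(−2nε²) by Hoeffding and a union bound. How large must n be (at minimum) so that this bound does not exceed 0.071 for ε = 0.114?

327

Need 2·172·exp(−2nε²) ≤ 0.071, i.e. exp(−2nε²) ≤ 0.071/344.
So 2nε² ≥ ln(344/0.071) = 8.485717.
Hence n ≥ 8.485717/(2·0.114²) = 326.474.
The smallest integer n is 327.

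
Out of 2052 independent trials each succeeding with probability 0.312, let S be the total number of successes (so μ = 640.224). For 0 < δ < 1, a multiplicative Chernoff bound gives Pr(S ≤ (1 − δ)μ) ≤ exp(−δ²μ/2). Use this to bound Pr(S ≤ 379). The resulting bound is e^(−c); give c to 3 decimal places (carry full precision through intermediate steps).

Write 379 = (1 − δ)μ, so δ = 1 − 379/640.224 = 0.4080197…
Then the exponent is δ²μ/2 = (μ − 379)²/(2μ) = 53.292268.

53.292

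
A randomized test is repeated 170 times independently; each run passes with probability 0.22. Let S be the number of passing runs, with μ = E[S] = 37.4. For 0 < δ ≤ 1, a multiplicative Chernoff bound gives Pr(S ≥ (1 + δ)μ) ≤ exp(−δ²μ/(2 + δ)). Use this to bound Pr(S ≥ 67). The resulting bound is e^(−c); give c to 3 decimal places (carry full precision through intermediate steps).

8.392

Write 67 = (1 + δ)μ, so δ = 67/37.4 − 1 = 0.7914439…
Then the exponent is δ²μ/(2 + δ) = (67 − μ)² / (μ·(2 + δ)) = 8.392337.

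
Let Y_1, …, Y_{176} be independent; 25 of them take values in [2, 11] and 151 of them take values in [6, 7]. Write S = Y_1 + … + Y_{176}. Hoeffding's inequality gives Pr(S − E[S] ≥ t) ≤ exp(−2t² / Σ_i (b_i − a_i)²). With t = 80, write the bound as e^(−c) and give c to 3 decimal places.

Σ(b_i − a_i)² = 25·9² + 151·1² = 2176.
c = 2t² / 2176 = 2·80² / 2176 = 5.8824.

5.882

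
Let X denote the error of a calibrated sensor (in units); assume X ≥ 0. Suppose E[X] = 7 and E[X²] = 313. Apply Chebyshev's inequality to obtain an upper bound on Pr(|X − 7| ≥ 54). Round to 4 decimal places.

0.0905

Var(X) = E[X²] − (E[X])² = 313 − 49 = 264.
Chebyshev's inequality: Pr(|X − μ| ≥ t) ≤ Var(X)/t² = 264/2916 = 0.0905.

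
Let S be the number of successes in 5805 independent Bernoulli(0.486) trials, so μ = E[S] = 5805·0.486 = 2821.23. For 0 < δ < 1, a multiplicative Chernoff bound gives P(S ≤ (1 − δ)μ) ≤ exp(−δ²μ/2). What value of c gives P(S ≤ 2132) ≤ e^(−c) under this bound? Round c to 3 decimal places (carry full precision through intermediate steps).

Write 2132 = (1 − δ)μ, so δ = 1 − 2132/2821.23 = 0.2443012…
Then the exponent is δ²μ/2 = (μ − 2132)²/(2μ) = 84.189873.

84.190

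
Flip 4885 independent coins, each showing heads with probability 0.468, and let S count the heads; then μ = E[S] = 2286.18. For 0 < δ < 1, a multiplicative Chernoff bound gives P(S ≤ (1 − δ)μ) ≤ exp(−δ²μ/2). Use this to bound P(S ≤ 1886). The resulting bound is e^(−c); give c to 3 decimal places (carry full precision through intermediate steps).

35.024

Write 1886 = (1 − δ)μ, so δ = 1 − 1886/2286.18 = 0.1750431…
Then the exponent is δ²μ/2 = (μ − 1886)²/(2μ) = 35.024371.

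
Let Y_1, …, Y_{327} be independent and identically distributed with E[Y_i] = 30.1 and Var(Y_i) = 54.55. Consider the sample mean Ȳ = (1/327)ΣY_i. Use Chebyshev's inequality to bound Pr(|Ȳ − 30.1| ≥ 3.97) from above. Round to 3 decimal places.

Var(Ȳ) = Var(Y_i)/n = 54.55/327 = 0.16682.
Chebyshev: Pr(|Ȳ − 30.1| ≥ 3.97) ≤ Var(Ȳ)/(3.97)² = 54.55/(327·3.97²) = 0.0106.

0.011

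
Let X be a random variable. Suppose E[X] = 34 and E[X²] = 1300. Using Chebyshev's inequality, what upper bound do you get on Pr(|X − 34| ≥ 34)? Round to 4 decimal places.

0.1246

Var(X) = E[X²] − (E[X])² = 1300 − 1156 = 144.
Chebyshev's inequality: Pr(|X − μ| ≥ t) ≤ Var(X)/t² = 144/1156 = 0.1246.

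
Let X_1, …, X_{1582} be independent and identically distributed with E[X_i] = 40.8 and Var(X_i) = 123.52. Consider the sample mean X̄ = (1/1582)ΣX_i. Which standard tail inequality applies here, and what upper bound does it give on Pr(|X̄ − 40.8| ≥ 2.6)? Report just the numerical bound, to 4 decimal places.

With mean and variance of each term known, Chebyshev's inequality bounds the deviation of the sum (or sample mean).
Var(X̄) = Var(X_i)/n = 123.52/1582 = 0.078078.
Chebyshev: Pr(|X̄ − 40.8| ≥ 2.6) ≤ Var(X̄)/(2.6)² = 123.52/(1582·2.6²) = 0.0116.

0.0116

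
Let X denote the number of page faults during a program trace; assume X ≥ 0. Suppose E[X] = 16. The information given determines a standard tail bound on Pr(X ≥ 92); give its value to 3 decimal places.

0.174

Only the mean of a non-negative variable is known, so Markov's inequality is the applicable tail bound.
Markov's inequality: for a non-negative random variable, Pr(X ≥ a) ≤ E[X]/a.
Here E[X] = 16 and a = 92, so the bound is 16/92 = 0.1739.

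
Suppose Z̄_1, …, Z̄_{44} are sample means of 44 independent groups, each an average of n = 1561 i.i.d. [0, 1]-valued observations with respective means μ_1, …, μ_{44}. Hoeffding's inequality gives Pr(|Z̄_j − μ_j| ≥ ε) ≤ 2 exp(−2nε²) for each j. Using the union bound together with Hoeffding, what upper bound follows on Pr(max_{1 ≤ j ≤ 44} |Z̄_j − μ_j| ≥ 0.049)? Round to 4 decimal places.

Per-experiment Hoeffding bound: 2·exp(−2·1561·0.049²) = 2·exp(−7.49592) = 0.0011107.
Union bound over 44 events: 44·0.0011107 = 0.04887.

0.0489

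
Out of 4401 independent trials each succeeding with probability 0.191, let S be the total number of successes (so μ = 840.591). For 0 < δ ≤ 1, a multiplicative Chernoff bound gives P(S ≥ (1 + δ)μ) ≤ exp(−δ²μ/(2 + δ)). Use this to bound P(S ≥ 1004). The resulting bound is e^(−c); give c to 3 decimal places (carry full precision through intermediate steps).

14.476

Write 1004 = (1 + δ)μ, so δ = 1004/840.591 − 1 = 0.1943978…
Then the exponent is δ²μ/(2 + δ) = (1004 − μ)² / (μ·(2 + δ)) = 14.476109.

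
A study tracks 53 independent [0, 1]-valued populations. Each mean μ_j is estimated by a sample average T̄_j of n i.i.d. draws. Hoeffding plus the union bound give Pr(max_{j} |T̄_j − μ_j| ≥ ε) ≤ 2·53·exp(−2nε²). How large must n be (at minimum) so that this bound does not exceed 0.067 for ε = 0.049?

Need 2·53·exp(−2nε²) ≤ 0.067, i.e. exp(−2nε²) ≤ 0.067/106.
So 2nε² ≥ ln(106/0.067) = 7.366502.
Hence n ≥ 7.366502/(2·0.049²) = 1534.049.
The smallest integer n is 1535.

1535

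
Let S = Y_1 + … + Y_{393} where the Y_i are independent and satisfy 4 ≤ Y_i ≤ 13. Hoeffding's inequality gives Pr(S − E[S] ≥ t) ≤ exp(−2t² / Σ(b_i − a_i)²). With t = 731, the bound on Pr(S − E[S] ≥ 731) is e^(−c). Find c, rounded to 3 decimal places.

Σ(b_i − a_i)² = 393·(9)² = 31833.
c = 2t²/31833 = 2·731²/31833 = 33.5728.

33.573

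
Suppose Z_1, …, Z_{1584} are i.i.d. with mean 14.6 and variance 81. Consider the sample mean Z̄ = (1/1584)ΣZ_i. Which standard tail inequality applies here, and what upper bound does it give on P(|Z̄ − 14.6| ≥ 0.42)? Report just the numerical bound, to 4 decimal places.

With mean and variance of each term known, Chebyshev's inequality bounds the deviation of the sum (or sample mean).
Var(Z̄) = Var(Z_i)/n = 81/1584 = 0.051136.
Chebyshev: P(|Z̄ − 14.6| ≥ 0.42) ≤ Var(Z̄)/(0.42)² = 81/(1584·0.42²) = 0.2899.

0.2899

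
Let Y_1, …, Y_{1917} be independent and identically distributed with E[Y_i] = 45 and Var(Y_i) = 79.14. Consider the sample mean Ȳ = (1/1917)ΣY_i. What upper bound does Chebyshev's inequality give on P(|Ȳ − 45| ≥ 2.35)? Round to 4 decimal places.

0.0075

Var(Ȳ) = Var(Y_i)/n = 79.14/1917 = 0.041283.
Chebyshev: P(|Ȳ − 45| ≥ 2.35) ≤ Var(Ȳ)/(2.35)² = 79.14/(1917·2.35²) = 0.0075.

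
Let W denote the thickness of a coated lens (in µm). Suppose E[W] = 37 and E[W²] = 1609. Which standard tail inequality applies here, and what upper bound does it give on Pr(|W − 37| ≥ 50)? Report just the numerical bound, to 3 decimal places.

0.096

The first two moments determine the variance, so Chebyshev's inequality is the sharpest standard bound available.
Var(W) = E[W²] − (E[W])² = 1609 − 1369 = 240.
Chebyshev's inequality: Pr(|W − μ| ≥ t) ≤ Var(W)/t² = 240/2500 = 0.0960.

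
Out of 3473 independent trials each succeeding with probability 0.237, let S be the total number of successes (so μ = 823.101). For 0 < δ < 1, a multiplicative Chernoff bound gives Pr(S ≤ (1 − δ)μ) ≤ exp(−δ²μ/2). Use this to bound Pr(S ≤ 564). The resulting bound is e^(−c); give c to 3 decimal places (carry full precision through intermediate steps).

40.781

Write 564 = (1 − δ)μ, so δ = 1 − 564/823.101 = 0.3147864…
Then the exponent is δ²μ/2 = (μ − 564)²/(2μ) = 40.780735.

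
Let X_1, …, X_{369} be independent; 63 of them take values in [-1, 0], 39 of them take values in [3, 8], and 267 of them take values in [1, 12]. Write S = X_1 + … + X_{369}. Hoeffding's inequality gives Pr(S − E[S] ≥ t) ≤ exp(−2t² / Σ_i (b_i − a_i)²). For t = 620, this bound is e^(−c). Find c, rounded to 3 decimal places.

Σ(b_i − a_i)² = 63·1² + 39·5² + 267·11² = 33345.
c = 2t² / 33345 = 2·620² / 33345 = 23.0559.

23.056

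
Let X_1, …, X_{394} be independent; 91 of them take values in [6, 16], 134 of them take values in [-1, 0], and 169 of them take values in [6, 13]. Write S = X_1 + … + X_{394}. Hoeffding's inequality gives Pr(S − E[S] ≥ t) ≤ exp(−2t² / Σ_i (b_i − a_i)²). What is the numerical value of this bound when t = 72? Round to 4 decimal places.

Σ(b_i − a_i)² = 91·10² + 134·1² + 169·7² = 17515.
Exponent = 2·72² / 17515 = 0.59195.
Bound = exp(−0.59195) = 0.55325.

0.5532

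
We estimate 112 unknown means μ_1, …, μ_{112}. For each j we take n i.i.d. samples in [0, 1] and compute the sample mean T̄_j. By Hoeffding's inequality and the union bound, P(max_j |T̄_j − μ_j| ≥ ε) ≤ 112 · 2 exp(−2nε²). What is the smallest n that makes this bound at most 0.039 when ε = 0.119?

Need 2·112·exp(−2nε²) ≤ 0.039, i.e. exp(−2nε²) ≤ 0.039/224.
So 2nε² ≥ ln(224/0.039) = 8.655840.
Hence n ≥ 8.655840/(2·0.119²) = 305.622.
The smallest integer n is 306.

306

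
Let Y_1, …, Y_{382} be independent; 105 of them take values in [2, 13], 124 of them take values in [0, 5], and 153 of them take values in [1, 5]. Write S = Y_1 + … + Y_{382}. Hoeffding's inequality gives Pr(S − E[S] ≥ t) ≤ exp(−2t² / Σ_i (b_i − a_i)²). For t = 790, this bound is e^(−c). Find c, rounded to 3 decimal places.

Σ(b_i − a_i)² = 105·11² + 124·5² + 153·4² = 18253.
c = 2t² / 18253 = 2·790² / 18253 = 68.3833.

68.383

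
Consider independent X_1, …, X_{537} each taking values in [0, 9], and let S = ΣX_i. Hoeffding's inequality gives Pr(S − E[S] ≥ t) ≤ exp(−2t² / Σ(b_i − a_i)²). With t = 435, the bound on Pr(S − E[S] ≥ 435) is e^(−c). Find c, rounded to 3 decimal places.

Σ(b_i − a_i)² = 537·(9)² = 43497.
c = 2t²/43497 = 2·435²/43497 = 8.7006.

8.701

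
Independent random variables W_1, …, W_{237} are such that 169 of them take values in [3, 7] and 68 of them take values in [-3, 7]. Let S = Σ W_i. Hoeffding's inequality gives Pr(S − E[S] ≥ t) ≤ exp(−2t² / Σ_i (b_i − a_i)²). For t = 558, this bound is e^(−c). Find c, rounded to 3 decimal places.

Σ(b_i − a_i)² = 169·4² + 68·10² = 9504.
c = 2t² / 9504 = 2·558² / 9504 = 65.5227.

65.523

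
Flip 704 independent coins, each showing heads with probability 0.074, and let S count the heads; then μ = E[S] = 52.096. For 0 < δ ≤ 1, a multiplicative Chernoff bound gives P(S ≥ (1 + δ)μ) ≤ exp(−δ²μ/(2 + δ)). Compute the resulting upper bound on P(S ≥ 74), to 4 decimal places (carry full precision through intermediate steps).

0.0223

Write 74 = (1 + δ)μ, so δ = 74/52.096 − 1 = 0.4204545…
Then the exponent is δ²μ/(2 + δ) = (74 − μ)² / (μ·(2 + δ)) = 3.804920.
Bound = exp(−3.804920) = 0.02226.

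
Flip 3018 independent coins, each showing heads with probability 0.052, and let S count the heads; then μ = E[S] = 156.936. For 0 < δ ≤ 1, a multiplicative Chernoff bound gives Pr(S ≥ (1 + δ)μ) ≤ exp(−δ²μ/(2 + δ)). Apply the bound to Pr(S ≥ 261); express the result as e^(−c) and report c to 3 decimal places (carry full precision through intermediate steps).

25.911

Write 261 = (1 + δ)μ, so δ = 261/156.936 − 1 = 0.6630983…
Then the exponent is δ²μ/(2 + δ) = (261 − μ)² / (μ·(2 + δ)) = 25.911422.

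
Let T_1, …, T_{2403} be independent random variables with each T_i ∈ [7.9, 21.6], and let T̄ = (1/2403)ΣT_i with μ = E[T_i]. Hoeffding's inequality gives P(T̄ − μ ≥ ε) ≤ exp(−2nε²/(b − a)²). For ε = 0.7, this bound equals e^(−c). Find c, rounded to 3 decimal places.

12.547

c = 2nε²/(b − a)² = 2·2403·0.7² / 13.7² = 12.5470.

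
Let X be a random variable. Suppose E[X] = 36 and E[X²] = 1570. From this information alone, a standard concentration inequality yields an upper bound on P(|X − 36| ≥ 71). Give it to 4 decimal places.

0.0544

The first two moments determine the variance, so Chebyshev's inequality is the sharpest standard bound available.
Var(X) = E[X²] − (E[X])² = 1570 − 1296 = 274.
Chebyshev's inequality: P(|X − μ| ≥ t) ≤ Var(X)/t² = 274/5041 = 0.0544.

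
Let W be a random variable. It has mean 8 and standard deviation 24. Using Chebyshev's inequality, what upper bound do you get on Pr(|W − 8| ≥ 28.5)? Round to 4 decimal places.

Chebyshev: Pr(|W − μ| ≥ t) ≤ Var(W)/t².
Var(W) = σ² = 24² = 576.
Bound = 576 / 812.25 = 0.7091.

0.7091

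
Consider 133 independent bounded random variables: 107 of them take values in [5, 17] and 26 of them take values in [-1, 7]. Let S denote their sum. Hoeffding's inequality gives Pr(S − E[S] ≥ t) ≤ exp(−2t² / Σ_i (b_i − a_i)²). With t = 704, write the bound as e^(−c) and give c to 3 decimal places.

Σ(b_i − a_i)² = 107·12² + 26·8² = 17072.
c = 2t² / 17072 = 2·704² / 17072 = 58.0619.

58.062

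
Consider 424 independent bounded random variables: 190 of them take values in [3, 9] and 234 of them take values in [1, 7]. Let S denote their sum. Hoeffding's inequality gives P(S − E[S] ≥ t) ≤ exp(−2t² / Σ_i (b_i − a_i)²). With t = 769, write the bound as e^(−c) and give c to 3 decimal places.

77.484

Σ(b_i − a_i)² = 190·6² + 234·6² = 15264.
c = 2t² / 15264 = 2·769² / 15264 = 77.4844.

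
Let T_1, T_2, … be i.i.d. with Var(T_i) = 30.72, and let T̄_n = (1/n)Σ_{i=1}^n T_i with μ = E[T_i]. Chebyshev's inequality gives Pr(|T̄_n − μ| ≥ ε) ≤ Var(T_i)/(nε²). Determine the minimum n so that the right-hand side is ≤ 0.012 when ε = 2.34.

Require 30.72/(n·2.34²) ≤ 0.012, i.e. n ≥ 30.72/(0.012·2.34²) = 467.529.
The smallest integer n is 468.

468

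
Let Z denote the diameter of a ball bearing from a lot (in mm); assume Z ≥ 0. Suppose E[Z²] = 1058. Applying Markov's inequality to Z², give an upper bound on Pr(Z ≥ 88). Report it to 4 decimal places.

Since Z ≥ 0, the event {Z ≥ 88} is the same as {Z² ≥ 7744}.
Markov's inequality applied to Z² gives Pr(Z² ≥ 7744) ≤ E[Z²]/7744 = 1058/7744 = 0.1366.

0.1366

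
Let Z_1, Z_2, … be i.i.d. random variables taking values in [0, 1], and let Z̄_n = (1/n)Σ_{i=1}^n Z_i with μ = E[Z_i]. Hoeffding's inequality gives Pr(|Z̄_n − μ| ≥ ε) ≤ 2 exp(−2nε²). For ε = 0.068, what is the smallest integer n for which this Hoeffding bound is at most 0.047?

Require 2·exp(−2nε²) ≤ 0.047, i.e. 2nε² ≥ ln(2/0.047) = 3.750755.
So n ≥ 3.750755 / (2·0.068²) = 405.575.
The smallest integer n is 406.

406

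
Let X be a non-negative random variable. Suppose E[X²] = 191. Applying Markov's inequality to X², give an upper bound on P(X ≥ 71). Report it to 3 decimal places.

Since X ≥ 0, the event {X ≥ 71} is the same as {X² ≥ 5041}.
Markov's inequality applied to X² gives P(X² ≥ 5041) ≤ E[X²]/5041 = 191/5041 = 0.0379.

0.038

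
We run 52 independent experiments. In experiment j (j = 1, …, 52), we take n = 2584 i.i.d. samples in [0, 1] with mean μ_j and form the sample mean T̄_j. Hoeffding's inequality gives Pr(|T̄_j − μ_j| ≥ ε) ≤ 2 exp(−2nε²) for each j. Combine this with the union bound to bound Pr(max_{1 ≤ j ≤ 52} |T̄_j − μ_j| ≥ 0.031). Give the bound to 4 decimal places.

0.7247

Per-experiment Hoeffding bound: 2·exp(−2·2584·0.031²) = 2·exp(−4.96645) = 0.013936.
Union bound over 52 events: 52·0.013936 = 0.72466.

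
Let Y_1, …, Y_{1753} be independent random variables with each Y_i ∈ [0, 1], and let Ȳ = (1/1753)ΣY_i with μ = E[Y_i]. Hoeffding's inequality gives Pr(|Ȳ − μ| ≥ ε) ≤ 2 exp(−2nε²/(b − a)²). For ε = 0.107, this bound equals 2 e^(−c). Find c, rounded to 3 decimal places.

40.140

c = 2nε²/(b − a)² = 2·1753·0.107² / 1² = 40.1402.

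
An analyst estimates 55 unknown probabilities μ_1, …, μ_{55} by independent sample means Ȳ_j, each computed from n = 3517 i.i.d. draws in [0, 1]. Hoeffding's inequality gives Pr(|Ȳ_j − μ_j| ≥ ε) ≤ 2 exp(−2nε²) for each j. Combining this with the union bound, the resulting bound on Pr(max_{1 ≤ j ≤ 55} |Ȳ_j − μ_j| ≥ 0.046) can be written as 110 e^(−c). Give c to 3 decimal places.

14.884

Union bound over the 55 events: Pr(max_{1 ≤ j ≤ 55} |Ȳ_j − μ_j| ≥ 0.046) ≤ 55·2·exp(−2nε²) = 110 exp(−2·3517·0.046²).
So c = 2·3517·0.046² = 14.8839.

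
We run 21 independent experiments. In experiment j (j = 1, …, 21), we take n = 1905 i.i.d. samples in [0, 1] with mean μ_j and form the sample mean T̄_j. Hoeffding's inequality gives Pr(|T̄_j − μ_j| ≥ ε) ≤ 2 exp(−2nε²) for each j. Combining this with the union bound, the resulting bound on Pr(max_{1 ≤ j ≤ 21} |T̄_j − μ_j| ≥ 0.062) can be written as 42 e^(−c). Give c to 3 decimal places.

Union bound over the 21 events: Pr(max_{1 ≤ j ≤ 21} |T̄_j − μ_j| ≥ 0.062) ≤ 21·2·exp(−2nε²) = 42 exp(−2·1905·0.062²).
So c = 2·1905·0.062² = 14.6456.

14.646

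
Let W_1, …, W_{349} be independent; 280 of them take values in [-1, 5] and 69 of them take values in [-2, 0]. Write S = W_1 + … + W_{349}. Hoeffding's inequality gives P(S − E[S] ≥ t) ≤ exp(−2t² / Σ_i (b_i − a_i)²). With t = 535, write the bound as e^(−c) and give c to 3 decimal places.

Σ(b_i − a_i)² = 280·6² + 69·2² = 10356.
c = 2t² / 10356 = 2·535² / 10356 = 55.2771.

55.277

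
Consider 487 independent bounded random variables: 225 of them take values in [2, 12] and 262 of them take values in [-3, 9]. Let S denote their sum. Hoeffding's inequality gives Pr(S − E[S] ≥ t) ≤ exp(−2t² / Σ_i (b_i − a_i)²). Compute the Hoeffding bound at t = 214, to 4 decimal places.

Σ(b_i − a_i)² = 225·10² + 262·12² = 60228.
Exponent = 2·214² / 60228 = 1.52075.
Bound = exp(−1.52075) = 0.21855.

0.2185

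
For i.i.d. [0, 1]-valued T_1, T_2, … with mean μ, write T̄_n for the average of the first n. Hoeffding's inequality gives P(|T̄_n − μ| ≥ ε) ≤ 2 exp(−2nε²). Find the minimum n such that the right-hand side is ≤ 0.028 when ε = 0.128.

131

Require 2·exp(−2nε²) ≤ 0.028, i.e. 2nε² ≥ ln(2/0.028) = 4.268698.
So n ≥ 4.268698 / (2·0.128²) = 130.270.
The smallest integer n is 131.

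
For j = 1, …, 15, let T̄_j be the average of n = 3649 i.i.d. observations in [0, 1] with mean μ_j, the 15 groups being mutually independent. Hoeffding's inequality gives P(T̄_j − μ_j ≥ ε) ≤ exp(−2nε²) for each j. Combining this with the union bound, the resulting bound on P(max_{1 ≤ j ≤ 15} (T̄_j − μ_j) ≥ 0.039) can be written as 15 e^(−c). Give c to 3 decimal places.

11.100

Union bound over the 15 events: P(max_{1 ≤ j ≤ 15} (T̄_j − μ_j) ≥ 0.039) ≤ 15·exp(−2nε²) = 15 exp(−2·3649·0.039²).
So c = 2·3649·0.039² = 11.1003.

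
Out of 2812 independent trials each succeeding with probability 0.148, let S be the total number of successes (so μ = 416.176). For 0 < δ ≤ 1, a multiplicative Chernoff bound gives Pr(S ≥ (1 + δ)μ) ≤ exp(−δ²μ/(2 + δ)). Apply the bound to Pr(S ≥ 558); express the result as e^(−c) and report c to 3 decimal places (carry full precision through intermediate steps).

20.647

Write 558 = (1 + δ)μ, so δ = 558/416.176 − 1 = 0.3407789…
Then the exponent is δ²μ/(2 + δ) = (558 − μ)² / (μ·(2 + δ)) = 20.647241.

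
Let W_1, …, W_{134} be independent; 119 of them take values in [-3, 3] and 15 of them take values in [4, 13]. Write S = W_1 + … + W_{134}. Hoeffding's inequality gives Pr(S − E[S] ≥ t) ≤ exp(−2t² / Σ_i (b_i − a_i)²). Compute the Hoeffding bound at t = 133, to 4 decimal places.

0.0016

Σ(b_i − a_i)² = 119·6² + 15·9² = 5499.
Exponent = 2·133² / 5499 = 6.43353.
Bound = exp(−6.43353) = 0.00161.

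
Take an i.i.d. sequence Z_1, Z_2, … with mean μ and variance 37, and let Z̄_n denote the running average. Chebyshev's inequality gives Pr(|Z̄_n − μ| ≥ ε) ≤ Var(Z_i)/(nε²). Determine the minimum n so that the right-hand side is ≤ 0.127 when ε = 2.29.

56

Require 37/(n·2.29²) ≤ 0.127, i.e. n ≥ 37/(0.127·2.29²) = 55.555.
The smallest integer n is 56.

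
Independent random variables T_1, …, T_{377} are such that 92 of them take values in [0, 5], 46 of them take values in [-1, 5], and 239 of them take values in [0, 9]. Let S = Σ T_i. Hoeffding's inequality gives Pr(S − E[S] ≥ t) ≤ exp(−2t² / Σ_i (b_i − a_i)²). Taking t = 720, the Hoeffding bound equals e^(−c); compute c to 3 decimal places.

44.469

Σ(b_i − a_i)² = 92·5² + 46·6² + 239·9² = 23315.
c = 2t² / 23315 = 2·720² / 23315 = 44.4692.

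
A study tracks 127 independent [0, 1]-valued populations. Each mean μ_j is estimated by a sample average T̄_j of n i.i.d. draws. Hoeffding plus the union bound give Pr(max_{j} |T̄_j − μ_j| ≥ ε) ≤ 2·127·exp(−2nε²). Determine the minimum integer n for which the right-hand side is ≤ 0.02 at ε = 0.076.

Need 2·127·exp(−2nε²) ≤ 0.02, i.e. exp(−2nε²) ≤ 0.02/254.
So 2nε² ≥ ln(254/0.02) = 9.449357.
Hence n ≥ 9.449357/(2·0.076²) = 817.985.
The smallest integer n is 818.

818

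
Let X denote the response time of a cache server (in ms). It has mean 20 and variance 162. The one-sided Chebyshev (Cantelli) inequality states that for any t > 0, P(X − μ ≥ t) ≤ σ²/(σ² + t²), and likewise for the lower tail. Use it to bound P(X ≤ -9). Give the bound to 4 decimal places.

0.1615

Here σ² = 162 and t = 29, so σ² + t² = 1003.
Cantelli's bound: 162/1003 = 0.1615.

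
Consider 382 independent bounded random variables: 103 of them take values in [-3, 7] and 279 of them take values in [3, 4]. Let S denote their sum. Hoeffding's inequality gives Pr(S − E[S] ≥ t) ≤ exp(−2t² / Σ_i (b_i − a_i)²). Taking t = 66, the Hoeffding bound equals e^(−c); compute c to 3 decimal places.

0.824

Σ(b_i − a_i)² = 103·10² + 279·1² = 10579.
c = 2t² / 10579 = 2·66² / 10579 = 0.8235.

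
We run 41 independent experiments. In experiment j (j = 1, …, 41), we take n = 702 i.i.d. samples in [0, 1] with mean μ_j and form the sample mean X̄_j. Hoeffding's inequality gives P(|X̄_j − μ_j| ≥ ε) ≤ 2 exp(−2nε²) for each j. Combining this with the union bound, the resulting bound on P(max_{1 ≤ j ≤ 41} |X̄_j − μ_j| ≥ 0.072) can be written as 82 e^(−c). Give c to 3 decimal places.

Union bound over the 41 events: P(max_{1 ≤ j ≤ 41} |X̄_j − μ_j| ≥ 0.072) ≤ 41·2·exp(−2nε²) = 82 exp(−2·702·0.072²).
So c = 2·702·0.072² = 7.2783.

7.278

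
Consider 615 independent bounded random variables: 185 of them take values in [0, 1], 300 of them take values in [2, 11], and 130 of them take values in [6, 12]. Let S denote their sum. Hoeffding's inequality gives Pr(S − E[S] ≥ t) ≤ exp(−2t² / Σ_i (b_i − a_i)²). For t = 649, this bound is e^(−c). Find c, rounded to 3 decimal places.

Σ(b_i − a_i)² = 185·1² + 300·9² + 130·6² = 29165.
c = 2t² / 29165 = 2·649² / 29165 = 28.8840.

28.884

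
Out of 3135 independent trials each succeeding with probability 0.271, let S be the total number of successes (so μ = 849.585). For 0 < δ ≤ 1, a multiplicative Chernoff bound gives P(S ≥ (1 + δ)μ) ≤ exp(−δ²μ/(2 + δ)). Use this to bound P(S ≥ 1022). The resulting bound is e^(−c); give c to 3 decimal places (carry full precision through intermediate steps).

Write 1022 = (1 + δ)μ, so δ = 1022/849.585 − 1 = 0.2029403…
Then the exponent is δ²μ/(2 + δ) = (1022 − μ)² / (μ·(2 + δ)) = 15.883293.

15.883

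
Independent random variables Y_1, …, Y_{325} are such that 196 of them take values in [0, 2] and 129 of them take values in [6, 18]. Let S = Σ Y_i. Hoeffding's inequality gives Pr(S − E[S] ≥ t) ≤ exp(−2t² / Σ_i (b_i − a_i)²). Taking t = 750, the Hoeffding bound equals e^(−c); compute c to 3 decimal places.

Σ(b_i − a_i)² = 196·2² + 129·12² = 19360.
c = 2t² / 19360 = 2·750² / 19360 = 58.1095.

58.110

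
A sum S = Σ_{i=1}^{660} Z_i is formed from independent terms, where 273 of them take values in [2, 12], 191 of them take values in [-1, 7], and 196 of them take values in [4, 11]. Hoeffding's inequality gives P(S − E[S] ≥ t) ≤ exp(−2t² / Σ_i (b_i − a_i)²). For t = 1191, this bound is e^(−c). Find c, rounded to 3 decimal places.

Σ(b_i − a_i)² = 273·10² + 191·8² + 196·7² = 49128.
c = 2t² / 49128 = 2·1191² / 49128 = 57.7463.

57.746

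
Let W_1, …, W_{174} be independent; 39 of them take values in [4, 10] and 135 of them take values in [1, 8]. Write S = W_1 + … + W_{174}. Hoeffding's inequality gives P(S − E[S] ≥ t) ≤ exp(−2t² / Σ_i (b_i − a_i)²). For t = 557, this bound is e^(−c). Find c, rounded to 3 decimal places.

Σ(b_i − a_i)² = 39·6² + 135·7² = 8019.
c = 2t² / 8019 = 2·557² / 8019 = 77.3785.

77.378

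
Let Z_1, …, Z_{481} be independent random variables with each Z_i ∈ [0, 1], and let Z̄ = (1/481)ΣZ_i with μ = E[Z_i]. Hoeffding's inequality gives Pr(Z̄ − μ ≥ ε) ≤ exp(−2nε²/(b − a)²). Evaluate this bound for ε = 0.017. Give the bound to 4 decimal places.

Exponent: 2nε²/(b − a)² = 2·481·0.017² / 1² = 0.27802.
Bound = exp(−0.27802) = 0.75728.

0.7573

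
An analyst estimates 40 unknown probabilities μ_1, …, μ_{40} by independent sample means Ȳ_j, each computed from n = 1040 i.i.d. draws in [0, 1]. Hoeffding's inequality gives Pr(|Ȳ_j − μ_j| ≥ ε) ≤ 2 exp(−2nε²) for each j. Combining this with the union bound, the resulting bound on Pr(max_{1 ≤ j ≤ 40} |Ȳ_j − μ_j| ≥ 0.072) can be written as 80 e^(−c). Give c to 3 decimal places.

10.783

Union bound over the 40 events: Pr(max_{1 ≤ j ≤ 40} |Ȳ_j − μ_j| ≥ 0.072) ≤ 40·2·exp(−2nε²) = 80 exp(−2·1040·0.072²).
So c = 2·1040·0.072² = 10.7827.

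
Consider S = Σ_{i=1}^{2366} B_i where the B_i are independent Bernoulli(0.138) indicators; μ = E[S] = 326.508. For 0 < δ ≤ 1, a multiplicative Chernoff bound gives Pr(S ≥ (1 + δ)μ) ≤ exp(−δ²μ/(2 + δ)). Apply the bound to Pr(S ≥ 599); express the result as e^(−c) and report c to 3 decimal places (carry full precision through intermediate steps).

80.228

Write 599 = (1 + δ)μ, so δ = 599/326.508 − 1 = 0.8345645…
Then the exponent is δ²μ/(2 + δ) = (599 − μ)² / (μ·(2 + δ)) = 80.228253.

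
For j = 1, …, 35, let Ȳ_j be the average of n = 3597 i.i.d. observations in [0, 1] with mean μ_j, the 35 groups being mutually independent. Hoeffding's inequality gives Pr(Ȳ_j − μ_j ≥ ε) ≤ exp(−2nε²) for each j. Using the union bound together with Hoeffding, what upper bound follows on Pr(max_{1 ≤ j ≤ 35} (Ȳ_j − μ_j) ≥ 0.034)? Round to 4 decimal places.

Per-experiment Hoeffding bound: exp(−2·3597·0.034²) = exp(−8.31626) = 0.00024451.
Union bound over 35 events: 35·0.00024451 = 0.00856.

0.0086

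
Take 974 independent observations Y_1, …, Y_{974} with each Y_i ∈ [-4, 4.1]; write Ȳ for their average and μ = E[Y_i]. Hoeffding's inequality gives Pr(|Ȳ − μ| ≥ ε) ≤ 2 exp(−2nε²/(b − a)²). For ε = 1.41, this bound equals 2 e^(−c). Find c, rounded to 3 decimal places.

59.028

c = 2nε²/(b − a)² = 2·974·1.41² / 8.1² = 59.0279.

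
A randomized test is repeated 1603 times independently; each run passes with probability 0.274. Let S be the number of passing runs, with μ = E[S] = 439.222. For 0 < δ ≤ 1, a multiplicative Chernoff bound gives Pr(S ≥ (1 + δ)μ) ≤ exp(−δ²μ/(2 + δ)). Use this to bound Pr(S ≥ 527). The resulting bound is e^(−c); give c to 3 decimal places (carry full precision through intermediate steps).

Write 527 = (1 + δ)μ, so δ = 527/439.222 − 1 = 0.1998488…
Then the exponent is δ²μ/(2 + δ) = (527 − μ)² / (μ·(2 + δ)) = 7.974334.

7.974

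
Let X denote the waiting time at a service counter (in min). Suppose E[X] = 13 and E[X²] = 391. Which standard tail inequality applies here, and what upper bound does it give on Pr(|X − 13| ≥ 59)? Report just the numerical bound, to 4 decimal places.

0.0638

The first two moments determine the variance, so Chebyshev's inequality is the sharpest standard bound available.
Var(X) = E[X²] − (E[X])² = 391 − 169 = 222.
Chebyshev's inequality: Pr(|X − μ| ≥ t) ≤ Var(X)/t² = 222/3481 = 0.0638.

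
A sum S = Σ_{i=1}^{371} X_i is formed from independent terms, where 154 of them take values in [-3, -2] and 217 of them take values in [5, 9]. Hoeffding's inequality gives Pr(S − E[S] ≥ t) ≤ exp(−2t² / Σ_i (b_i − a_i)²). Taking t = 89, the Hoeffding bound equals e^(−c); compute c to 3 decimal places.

4.369

Σ(b_i − a_i)² = 154·1² + 217·4² = 3626.
c = 2t² / 3626 = 2·89² / 3626 = 4.3690.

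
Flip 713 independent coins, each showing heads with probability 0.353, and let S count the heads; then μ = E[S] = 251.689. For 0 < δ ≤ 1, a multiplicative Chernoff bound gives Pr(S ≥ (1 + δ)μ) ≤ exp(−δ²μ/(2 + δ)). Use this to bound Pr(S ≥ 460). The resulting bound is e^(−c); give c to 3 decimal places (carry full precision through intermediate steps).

60.973

Write 460 = (1 + δ)μ, so δ = 460/251.689 − 1 = 0.8276524…
Then the exponent is δ²μ/(2 + δ) = (460 − μ)² / (μ·(2 + δ)) = 60.972521.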